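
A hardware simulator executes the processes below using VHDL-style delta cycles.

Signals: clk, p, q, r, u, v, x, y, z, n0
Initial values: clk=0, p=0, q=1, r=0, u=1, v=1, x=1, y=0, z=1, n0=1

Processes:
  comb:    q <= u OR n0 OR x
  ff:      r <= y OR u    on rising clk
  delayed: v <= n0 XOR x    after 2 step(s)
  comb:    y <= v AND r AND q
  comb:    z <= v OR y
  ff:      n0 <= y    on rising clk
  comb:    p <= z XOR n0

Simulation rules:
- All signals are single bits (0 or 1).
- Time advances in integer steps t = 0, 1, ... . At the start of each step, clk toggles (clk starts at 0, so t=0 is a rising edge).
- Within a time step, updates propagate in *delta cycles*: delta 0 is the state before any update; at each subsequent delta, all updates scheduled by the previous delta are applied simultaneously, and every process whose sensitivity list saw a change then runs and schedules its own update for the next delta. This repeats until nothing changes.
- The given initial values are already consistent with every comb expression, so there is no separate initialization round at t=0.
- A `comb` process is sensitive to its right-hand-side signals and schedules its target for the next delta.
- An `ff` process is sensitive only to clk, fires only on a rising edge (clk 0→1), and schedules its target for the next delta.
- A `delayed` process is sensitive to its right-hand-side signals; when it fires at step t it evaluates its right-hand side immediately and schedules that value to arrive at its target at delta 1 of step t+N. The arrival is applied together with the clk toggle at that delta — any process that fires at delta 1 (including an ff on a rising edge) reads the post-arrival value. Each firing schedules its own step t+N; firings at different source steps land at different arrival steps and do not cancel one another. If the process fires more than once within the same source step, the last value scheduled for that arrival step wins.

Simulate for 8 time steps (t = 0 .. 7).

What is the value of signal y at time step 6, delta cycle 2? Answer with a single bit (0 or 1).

[bits: clk,q,z,u,n0,p,x,r,v,y]
t=0: Δ0=0111101010 Δ1=1111101010 Δ2=1111001110 Δ3=1111011111 | 3Δ
t=1: Δ0=1111011111 Δ1=0111011111 | 1Δ
t=2: Δ0=0111011111 Δ1=1111011111 Δ2=1111111111 Δ3=1111101111 | 3Δ
t=3: Δ0=1111101111 Δ1=0111101111 | 1Δ
t=4: Δ0=0111101111 Δ1=1111101101 Δ2=1111101100 Δ3=1101101100 Δ4=1101111100 | 4Δ
t=5: Δ0=1101111100 Δ1=0101111100 | 1Δ
t=6: Δ0=0101111100 Δ1=1101111100 Δ2=1101011100 Δ3=1101001100 | 3Δ
t=7: Δ0=1101001100 Δ1=0101001100 | 1Δ

0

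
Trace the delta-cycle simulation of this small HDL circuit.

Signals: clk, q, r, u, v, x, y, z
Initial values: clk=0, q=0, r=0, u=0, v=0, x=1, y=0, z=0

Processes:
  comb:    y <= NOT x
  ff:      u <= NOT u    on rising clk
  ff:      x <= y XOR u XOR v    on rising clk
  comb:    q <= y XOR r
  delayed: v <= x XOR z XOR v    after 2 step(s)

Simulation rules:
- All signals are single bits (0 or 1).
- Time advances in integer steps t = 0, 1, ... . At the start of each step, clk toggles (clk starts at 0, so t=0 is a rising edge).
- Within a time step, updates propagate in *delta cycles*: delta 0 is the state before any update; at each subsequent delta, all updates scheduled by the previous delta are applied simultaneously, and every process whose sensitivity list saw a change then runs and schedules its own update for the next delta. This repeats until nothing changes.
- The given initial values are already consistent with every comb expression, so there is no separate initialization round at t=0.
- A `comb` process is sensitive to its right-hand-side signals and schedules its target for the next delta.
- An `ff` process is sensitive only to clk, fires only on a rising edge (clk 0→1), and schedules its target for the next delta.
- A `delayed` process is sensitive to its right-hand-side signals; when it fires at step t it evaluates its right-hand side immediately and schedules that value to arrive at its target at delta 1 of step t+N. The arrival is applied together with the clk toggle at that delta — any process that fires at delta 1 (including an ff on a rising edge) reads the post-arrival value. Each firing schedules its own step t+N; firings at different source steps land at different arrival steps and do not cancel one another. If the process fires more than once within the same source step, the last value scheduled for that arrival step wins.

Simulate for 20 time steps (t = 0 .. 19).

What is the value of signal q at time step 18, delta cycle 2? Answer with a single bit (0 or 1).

0

t0.Δ0 u=0 q=0 v=0 r=0 y=0 clk=0 z=0 x=1
t0.Δ1 u=0 q=0 v=0 r=0 y=0 clk=1 z=0 x=1
t0.Δ2 u=1 q=0 v=0 r=0 y=0 clk=1 z=0 x=0
t0.Δ3 u=1 q=0 v=0 r=0 y=1 clk=1 z=0 x=0
t0.Δ4 u=1 q=1 v=0 r=0 y=1 clk=1 z=0 x=0
t1.Δ0 u=1 q=1 v=0 r=0 y=1 clk=1 z=0 x=0
t1.Δ1 u=1 q=1 v=0 r=0 y=1 clk=0 z=0 x=0
t2.Δ0 u=1 q=1 v=0 r=0 y=1 clk=0 z=0 x=0
t2.Δ1 u=1 q=1 v=0 r=0 y=1 clk=1 z=0 x=0
t2.Δ2 u=0 q=1 v=0 r=0 y=1 clk=1 z=0 x=0
t3.Δ0 u=0 q=1 v=0 r=0 y=1 clk=1 z=0 x=0
t3.Δ1 u=0 q=1 v=0 r=0 y=1 clk=0 z=0 x=0
t4.Δ0 u=0 q=1 v=0 r=0 y=1 clk=0 z=0 x=0
t4.Δ1 u=0 q=1 v=0 r=0 y=1 clk=1 z=0 x=0
t4.Δ2 u=1 q=1 v=0 r=0 y=1 clk=1 z=0 x=1
t4.Δ3 u=1 q=1 v=0 r=0 y=0 clk=1 z=0 x=1
t4.Δ4 u=1 q=0 v=0 r=0 y=0 clk=1 z=0 x=1
t5.Δ0 u=1 q=0 v=0 r=0 y=0 clk=1 z=0 x=1
t5.Δ1 u=1 q=0 v=0 r=0 y=0 clk=0 z=0 x=1
t6.Δ0 u=1 q=0 v=0 r=0 y=0 clk=0 z=0 x=1
t6.Δ1 u=1 q=0 v=1 r=0 y=0 clk=1 z=0 x=1
t6.Δ2 u=0 q=0 v=1 r=0 y=0 clk=1 z=0 x=0
t6.Δ3 u=0 q=0 v=1 r=0 y=1 clk=1 z=0 x=0
t6.Δ4 u=0 q=1 v=1 r=0 y=1 clk=1 z=0 x=0
t7.Δ0 u=0 q=1 v=1 r=0 y=1 clk=1 z=0 x=0
t7.Δ1 u=0 q=1 v=1 r=0 y=1 clk=0 z=0 x=0
t8.Δ0 u=0 q=1 v=1 r=0 y=1 clk=0 z=0 x=0
t8.Δ1 u=0 q=1 v=1 r=0 y=1 clk=1 z=0 x=0
t8.Δ2 u=1 q=1 v=1 r=0 y=1 clk=1 z=0 x=0
t9.Δ0 u=1 q=1 v=1 r=0 y=1 clk=1 z=0 x=0
t9.Δ1 u=1 q=1 v=1 r=0 y=1 clk=0 z=0 x=0
t10.Δ0 u=1 q=1 v=1 r=0 y=1 clk=0 z=0 x=0
t10.Δ1 u=1 q=1 v=1 r=0 y=1 clk=1 z=0 x=0
t10.Δ2 u=0 q=1 v=1 r=0 y=1 clk=1 z=0 x=1
t10.Δ3 u=0 q=1 v=1 r=0 y=0 clk=1 z=0 x=1
t10.Δ4 u=0 q=0 v=1 r=0 y=0 clk=1 z=0 x=1
t11.Δ0 u=0 q=0 v=1 r=0 y=0 clk=1 z=0 x=1
t11.Δ1 u=0 q=0 v=1 r=0 y=0 clk=0 z=0 x=1
t12.Δ0 u=0 q=0 v=1 r=0 y=0 clk=0 z=0 x=1
t12.Δ1 u=0 q=0 v=0 r=0 y=0 clk=1 z=0 x=1
t12.Δ2 u=1 q=0 v=0 r=0 y=0 clk=1 z=0 x=0
t12.Δ3 u=1 q=0 v=0 r=0 y=1 clk=1 z=0 x=0
t12.Δ4 u=1 q=1 v=0 r=0 y=1 clk=1 z=0 x=0
t13.Δ0 u=1 q=1 v=0 r=0 y=1 clk=1 z=0 x=0
t13.Δ1 u=1 q=1 v=0 r=0 y=1 clk=0 z=0 x=0
t14.Δ0 u=1 q=1 v=0 r=0 y=1 clk=0 z=0 x=0
t14.Δ1 u=1 q=1 v=0 r=0 y=1 clk=1 z=0 x=0
t14.Δ2 u=0 q=1 v=0 r=0 y=1 clk=1 z=0 x=0
t15.Δ0 u=0 q=1 v=0 r=0 y=1 clk=1 z=0 x=0
t15.Δ1 u=0 q=1 v=0 r=0 y=1 clk=0 z=0 x=0
t16.Δ0 u=0 q=1 v=0 r=0 y=1 clk=0 z=0 x=0
t16.Δ1 u=0 q=1 v=0 r=0 y=1 clk=1 z=0 x=0
t16.Δ2 u=1 q=1 v=0 r=0 y=1 clk=1 z=0 x=1
t16.Δ3 u=1 q=1 v=0 r=0 y=0 clk=1 z=0 x=1
t16.Δ4 u=1 q=0 v=0 r=0 y=0 clk=1 z=0 x=1
t17.Δ0 u=1 q=0 v=0 r=0 y=0 clk=1 z=0 x=1
t17.Δ1 u=1 q=0 v=0 r=0 y=0 clk=0 z=0 x=1
t18.Δ0 u=1 q=0 v=0 r=0 y=0 clk=0 z=0 x=1
t18.Δ1 u=1 q=0 v=1 r=0 y=0 clk=1 z=0 x=1
t18.Δ2 u=0 q=0 v=1 r=0 y=0 clk=1 z=0 x=0
t18.Δ3 u=0 q=0 v=1 r=0 y=1 clk=1 z=0 x=0
t18.Δ4 u=0 q=1 v=1 r=0 y=1 clk=1 z=0 x=0
t19.Δ0 u=0 q=1 v=1 r=0 y=1 clk=1 z=0 x=0
t19.Δ1 u=0 q=1 v=1 r=0 y=1 clk=0 z=0 x=0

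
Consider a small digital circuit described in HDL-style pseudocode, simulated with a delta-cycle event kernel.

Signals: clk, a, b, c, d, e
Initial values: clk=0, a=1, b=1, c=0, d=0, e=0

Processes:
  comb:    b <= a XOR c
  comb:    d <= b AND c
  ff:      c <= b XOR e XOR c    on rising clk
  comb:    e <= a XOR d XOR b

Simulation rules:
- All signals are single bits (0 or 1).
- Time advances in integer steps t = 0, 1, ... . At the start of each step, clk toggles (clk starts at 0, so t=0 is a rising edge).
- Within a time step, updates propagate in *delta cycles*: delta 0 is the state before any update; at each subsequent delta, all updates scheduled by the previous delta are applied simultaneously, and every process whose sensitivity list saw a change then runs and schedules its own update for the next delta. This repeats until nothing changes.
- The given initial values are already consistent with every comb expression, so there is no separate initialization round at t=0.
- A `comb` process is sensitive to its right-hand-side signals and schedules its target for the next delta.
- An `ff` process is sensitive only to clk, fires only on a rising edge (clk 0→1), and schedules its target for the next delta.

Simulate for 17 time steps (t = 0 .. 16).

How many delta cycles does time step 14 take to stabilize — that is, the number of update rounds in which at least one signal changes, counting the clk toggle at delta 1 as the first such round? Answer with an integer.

4

t=0 Δ0: clk=0 d=0 e=0 b=1 a=1 c=0
  Δ1: clk:0→1
  Δ2: c:0→1
  Δ3: d:0→1, b:1→0
  Δ4: d:1→0
  Δ5: e:0→1
  (5Δ to stable)
t=1 Δ0: clk=1 d=0 e=1 b=0 a=1 c=1
  Δ1: clk:1→0
  (1Δ to stable)
t=2 Δ0: clk=0 d=0 e=1 b=0 a=1 c=1
  Δ1: clk:0→1
  Δ2: c:1→0
  Δ3: b:0→1
  Δ4: e:1→0
  (4Δ to stable)
t=3 Δ0: clk=1 d=0 e=0 b=1 a=1 c=0
  Δ1: clk:1→0
  (1Δ to stable)
t=4 Δ0: clk=0 d=0 e=0 b=1 a=1 c=0
  Δ1: clk:0→1
  Δ2: c:0→1
  Δ3: d:0→1, b:1→0
  Δ4: d:1→0
  Δ5: e:0→1
  (5Δ to stable)
t=5 Δ0: clk=1 d=0 e=1 b=0 a=1 c=1
  Δ1: clk:1→0
  (1Δ to stable)
t=6 Δ0: clk=0 d=0 e=1 b=0 a=1 c=1
  Δ1: clk:0→1
  Δ2: c:1→0
  Δ3: b:0→1
  Δ4: e:1→0
  (4Δ to stable)
t=7 Δ0: clk=1 d=0 e=0 b=1 a=1 c=0
  Δ1: clk:1→0
  (1Δ to stable)
t=8 Δ0: clk=0 d=0 e=0 b=1 a=1 c=0
  Δ1: clk:0→1
  Δ2: c:0→1
  Δ3: d:0→1, b:1→0
  Δ4: d:1→0
  Δ5: e:0→1
  (5Δ to stable)
t=9 Δ0: clk=1 d=0 e=1 b=0 a=1 c=1
  Δ1: clk:1→0
  (1Δ to stable)
t=10 Δ0: clk=0 d=0 e=1 b=0 a=1 c=1
  Δ1: clk:0→1
  Δ2: c:1→0
  Δ3: b:0→1
  Δ4: e:1→0
  (4Δ to stable)
t=11 Δ0: clk=1 d=0 e=0 b=1 a=1 c=0
  Δ1: clk:1→0
  (1Δ to stable)
t=12 Δ0: clk=0 d=0 e=0 b=1 a=1 c=0
  Δ1: clk:0→1
  Δ2: c:0→1
  Δ3: d:0→1, b:1→0
  Δ4: d:1→0
  Δ5: e:0→1
  (5Δ to stable)
t=13 Δ0: clk=1 d=0 e=1 b=0 a=1 c=1
  Δ1: clk:1→0
  (1Δ to stable)
t=14 Δ0: clk=0 d=0 e=1 b=0 a=1 c=1
  Δ1: clk:0→1
  Δ2: c:1→0
  Δ3: b:0→1
  Δ4: e:1→0
  (4Δ to stable)
t=15 Δ0: clk=1 d=0 e=0 b=1 a=1 c=0
  Δ1: clk:1→0
  (1Δ to stable)
t=16 Δ0: clk=0 d=0 e=0 b=1 a=1 c=0
  Δ1: clk:0→1
  Δ2: c:0→1
  Δ3: d:0→1, b:1→0
  Δ4: d:1→0
  Δ5: e:0→1
  (5Δ to stable)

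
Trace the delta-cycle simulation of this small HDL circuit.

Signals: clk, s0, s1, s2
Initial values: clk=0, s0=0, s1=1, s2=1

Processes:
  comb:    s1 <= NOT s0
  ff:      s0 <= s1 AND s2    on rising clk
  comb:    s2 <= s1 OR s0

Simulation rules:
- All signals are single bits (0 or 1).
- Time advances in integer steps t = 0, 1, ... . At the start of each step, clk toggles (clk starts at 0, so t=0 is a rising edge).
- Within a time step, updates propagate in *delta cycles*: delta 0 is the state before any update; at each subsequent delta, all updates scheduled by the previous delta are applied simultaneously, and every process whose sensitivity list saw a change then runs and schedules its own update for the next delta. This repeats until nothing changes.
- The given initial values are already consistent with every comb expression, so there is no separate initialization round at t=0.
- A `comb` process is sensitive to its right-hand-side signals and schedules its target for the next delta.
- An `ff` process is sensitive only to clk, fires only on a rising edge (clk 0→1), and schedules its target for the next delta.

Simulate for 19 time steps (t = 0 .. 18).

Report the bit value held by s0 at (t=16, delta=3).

1

[bits: s1,s2,clk,s0]
t=0: Δ0=1100 Δ1=1110 Δ2=1111 Δ3=0111 | 3Δ
t=1: Δ0=0111 Δ1=0101 | 1Δ
t=2: Δ0=0101 Δ1=0111 Δ2=0110 Δ3=1010 Δ4=1110 | 4Δ
t=3: Δ0=1110 Δ1=1100 | 1Δ
t=4: Δ0=1100 Δ1=1110 Δ2=1111 Δ3=0111 | 3Δ
t=5: Δ0=0111 Δ1=0101 | 1Δ
t=6: Δ0=0101 Δ1=0111 Δ2=0110 Δ3=1010 Δ4=1110 | 4Δ
t=7: Δ0=1110 Δ1=1100 | 1Δ
t=8: Δ0=1100 Δ1=1110 Δ2=1111 Δ3=0111 | 3Δ
t=9: Δ0=0111 Δ1=0101 | 1Δ
t=10: Δ0=0101 Δ1=0111 Δ2=0110 Δ3=1010 Δ4=1110 | 4Δ
t=11: Δ0=1110 Δ1=1100 | 1Δ
t=12: Δ0=1100 Δ1=1110 Δ2=1111 Δ3=0111 | 3Δ
t=13: Δ0=0111 Δ1=0101 | 1Δ
t=14: Δ0=0101 Δ1=0111 Δ2=0110 Δ3=1010 Δ4=1110 | 4Δ
t=15: Δ0=1110 Δ1=1100 | 1Δ
t=16: Δ0=1100 Δ1=1110 Δ2=1111 Δ3=0111 | 3Δ
t=17: Δ0=0111 Δ1=0101 | 1Δ
t=18: Δ0=0101 Δ1=0111 Δ2=0110 Δ3=1010 Δ4=1110 | 4Δ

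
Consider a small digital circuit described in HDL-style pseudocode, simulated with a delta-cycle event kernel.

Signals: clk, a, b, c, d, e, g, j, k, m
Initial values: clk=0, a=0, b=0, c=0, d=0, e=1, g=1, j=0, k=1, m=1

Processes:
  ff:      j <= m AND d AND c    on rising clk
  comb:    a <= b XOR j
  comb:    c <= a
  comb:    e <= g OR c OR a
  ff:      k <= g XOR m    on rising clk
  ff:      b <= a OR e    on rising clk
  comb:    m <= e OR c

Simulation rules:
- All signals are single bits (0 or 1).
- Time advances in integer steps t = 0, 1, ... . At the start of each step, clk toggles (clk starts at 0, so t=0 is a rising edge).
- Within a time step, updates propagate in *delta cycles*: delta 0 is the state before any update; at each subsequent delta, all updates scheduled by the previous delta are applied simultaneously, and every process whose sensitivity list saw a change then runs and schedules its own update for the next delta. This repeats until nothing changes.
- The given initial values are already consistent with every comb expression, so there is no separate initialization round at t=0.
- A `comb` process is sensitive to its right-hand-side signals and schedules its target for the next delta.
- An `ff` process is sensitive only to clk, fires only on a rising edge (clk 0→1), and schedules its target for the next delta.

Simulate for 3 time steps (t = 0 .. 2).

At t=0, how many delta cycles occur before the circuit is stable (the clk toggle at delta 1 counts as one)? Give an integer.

4

[bits: g,clk,d,m,k,b,c,a,j,e]
t=0: Δ0=1001100001 Δ1=1101100001 Δ2=1101010001 Δ3=1101010101 Δ4=1101011101 | 4Δ
t=1: Δ0=1101011101 Δ1=1001011101 | 1Δ
t=2: Δ0=1001011101 Δ1=1101011101 | 1Δ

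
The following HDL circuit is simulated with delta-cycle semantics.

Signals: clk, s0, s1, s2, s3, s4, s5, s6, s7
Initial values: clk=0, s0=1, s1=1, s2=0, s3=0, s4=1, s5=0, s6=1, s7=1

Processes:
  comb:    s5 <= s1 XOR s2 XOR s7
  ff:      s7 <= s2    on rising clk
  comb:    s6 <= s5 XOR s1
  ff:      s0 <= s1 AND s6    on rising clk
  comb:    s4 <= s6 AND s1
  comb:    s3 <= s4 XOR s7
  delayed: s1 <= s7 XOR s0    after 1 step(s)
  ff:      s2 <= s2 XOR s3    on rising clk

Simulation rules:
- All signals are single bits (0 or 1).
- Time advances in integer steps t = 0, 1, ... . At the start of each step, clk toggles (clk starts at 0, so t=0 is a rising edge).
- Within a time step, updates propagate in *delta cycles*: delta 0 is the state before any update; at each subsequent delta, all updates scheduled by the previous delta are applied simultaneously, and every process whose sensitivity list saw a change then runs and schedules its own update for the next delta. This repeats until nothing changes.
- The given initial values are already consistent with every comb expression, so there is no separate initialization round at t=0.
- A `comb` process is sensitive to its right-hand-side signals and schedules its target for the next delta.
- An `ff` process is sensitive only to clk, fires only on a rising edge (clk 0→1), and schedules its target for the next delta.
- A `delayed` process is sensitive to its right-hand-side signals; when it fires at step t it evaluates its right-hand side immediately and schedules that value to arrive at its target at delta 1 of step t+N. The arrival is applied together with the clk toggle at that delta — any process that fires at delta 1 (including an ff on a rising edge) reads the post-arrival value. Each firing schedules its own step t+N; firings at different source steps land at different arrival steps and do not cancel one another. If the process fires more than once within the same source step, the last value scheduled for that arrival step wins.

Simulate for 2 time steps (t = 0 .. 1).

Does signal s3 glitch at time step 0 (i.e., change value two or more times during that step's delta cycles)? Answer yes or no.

yes

[bits: clk,s1,s5,s4,s3,s2,s6,s0,s7]
t=0: Δ0=010100111 Δ1=110100111 Δ2=110100110 Δ3=111110110 Δ4=111110010 Δ5=111010010 Δ6=111000010 | 6Δ
t=1: Δ0=111000010 Δ1=011000010 | 1Δ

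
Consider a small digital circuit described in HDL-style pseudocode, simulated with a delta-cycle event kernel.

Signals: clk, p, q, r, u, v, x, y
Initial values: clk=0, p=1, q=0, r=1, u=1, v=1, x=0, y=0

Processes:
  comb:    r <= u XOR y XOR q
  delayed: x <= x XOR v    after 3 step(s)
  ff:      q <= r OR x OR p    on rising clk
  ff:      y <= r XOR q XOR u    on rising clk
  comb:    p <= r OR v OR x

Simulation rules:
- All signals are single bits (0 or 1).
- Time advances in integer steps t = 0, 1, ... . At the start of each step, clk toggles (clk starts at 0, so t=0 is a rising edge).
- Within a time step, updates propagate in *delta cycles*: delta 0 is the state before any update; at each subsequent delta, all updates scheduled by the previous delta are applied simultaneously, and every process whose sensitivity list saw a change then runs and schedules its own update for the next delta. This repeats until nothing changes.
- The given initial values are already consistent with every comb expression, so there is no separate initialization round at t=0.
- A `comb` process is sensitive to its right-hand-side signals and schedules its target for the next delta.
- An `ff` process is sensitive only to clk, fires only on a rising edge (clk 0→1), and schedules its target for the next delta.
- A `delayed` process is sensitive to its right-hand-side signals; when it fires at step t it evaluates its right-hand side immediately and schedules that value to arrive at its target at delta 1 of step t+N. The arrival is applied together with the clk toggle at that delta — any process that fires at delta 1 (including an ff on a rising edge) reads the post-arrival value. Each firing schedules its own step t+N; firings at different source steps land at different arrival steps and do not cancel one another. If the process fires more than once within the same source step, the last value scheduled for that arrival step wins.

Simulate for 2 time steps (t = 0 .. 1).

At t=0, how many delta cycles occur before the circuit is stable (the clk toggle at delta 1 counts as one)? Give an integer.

t=0 Δ0: v=1 x=0 y=0 clk=0 p=1 u=1 r=1 q=0
  Δ1: clk:0→1
  Δ2: q:0→1
  Δ3: r:1→0
  (3Δ to stable)
t=1 Δ0: v=1 x=0 y=0 clk=1 p=1 u=1 r=0 q=1
  Δ1: clk:1→0
  (1Δ to stable)

3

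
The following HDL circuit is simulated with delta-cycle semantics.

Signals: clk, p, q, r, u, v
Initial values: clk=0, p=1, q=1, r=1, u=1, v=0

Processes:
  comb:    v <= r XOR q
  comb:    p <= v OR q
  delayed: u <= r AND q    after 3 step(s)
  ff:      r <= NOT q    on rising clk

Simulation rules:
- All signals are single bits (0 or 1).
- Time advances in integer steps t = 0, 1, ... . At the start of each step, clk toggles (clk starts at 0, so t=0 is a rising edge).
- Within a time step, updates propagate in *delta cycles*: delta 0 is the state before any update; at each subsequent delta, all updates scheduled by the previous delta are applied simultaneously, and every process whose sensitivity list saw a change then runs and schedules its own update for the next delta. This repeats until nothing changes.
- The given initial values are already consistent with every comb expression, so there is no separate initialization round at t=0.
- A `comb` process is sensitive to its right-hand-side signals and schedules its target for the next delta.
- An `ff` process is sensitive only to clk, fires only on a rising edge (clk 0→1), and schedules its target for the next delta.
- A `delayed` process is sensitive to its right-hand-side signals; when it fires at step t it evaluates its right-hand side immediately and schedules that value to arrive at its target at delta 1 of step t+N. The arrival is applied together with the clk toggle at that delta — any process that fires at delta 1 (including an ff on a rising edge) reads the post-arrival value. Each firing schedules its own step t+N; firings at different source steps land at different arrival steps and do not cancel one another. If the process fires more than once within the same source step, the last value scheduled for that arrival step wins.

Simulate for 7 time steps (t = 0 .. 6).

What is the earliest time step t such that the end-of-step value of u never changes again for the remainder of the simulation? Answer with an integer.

[bits: v,clk,r,q,p,u]
t=0: Δ0=001111 Δ1=011111 Δ2=010111 Δ3=110111 | 3Δ
t=1: Δ0=110111 Δ1=100111 | 1Δ
t=2: Δ0=100111 Δ1=110111 | 1Δ
t=3: Δ0=110111 Δ1=100110 | 1Δ
t=4: Δ0=100110 Δ1=110110 | 1Δ
t=5: Δ0=110110 Δ1=100110 | 1Δ
t=6: Δ0=100110 Δ1=110110 | 1Δ

3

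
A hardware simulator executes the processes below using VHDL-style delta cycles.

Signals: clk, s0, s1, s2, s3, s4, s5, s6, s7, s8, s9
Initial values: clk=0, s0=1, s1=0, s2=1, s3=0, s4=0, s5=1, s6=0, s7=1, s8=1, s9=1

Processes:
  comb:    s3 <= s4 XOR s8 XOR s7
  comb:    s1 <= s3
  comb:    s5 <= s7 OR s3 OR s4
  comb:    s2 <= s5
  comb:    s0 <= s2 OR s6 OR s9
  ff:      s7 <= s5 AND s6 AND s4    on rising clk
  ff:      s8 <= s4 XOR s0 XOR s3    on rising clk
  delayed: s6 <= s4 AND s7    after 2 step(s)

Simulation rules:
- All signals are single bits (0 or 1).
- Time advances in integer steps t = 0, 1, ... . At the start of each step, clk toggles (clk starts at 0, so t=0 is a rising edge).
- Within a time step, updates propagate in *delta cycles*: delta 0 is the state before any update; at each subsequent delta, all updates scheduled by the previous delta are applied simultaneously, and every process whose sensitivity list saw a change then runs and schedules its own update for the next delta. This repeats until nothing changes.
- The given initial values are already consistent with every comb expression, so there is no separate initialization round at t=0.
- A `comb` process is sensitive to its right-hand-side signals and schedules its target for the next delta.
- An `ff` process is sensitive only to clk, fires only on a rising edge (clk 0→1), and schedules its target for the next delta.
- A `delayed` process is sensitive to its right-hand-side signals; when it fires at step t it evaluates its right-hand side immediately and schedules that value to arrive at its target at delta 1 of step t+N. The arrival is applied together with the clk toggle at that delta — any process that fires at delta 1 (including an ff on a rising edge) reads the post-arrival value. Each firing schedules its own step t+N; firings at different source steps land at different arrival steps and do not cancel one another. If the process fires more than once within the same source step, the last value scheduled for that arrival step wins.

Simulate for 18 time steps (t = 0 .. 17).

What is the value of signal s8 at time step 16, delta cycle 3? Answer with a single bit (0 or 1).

1

t0.Δ0 s9=1 s0=1 s2=1 s5=1 s7=1 s4=0 s3=0 s8=1 s6=0 clk=0 s1=0
t0.Δ1 s9=1 s0=1 s2=1 s5=1 s7=1 s4=0 s3=0 s8=1 s6=0 clk=1 s1=0
t0.Δ2 s9=1 s0=1 s2=1 s5=1 s7=0 s4=0 s3=0 s8=1 s6=0 clk=1 s1=0
t0.Δ3 s9=1 s0=1 s2=1 s5=0 s7=0 s4=0 s3=1 s8=1 s6=0 clk=1 s1=0
t0.Δ4 s9=1 s0=1 s2=0 s5=1 s7=0 s4=0 s3=1 s8=1 s6=0 clk=1 s1=1
t0.Δ5 s9=1 s0=1 s2=1 s5=1 s7=0 s4=0 s3=1 s8=1 s6=0 clk=1 s1=1
t1.Δ0 s9=1 s0=1 s2=1 s5=1 s7=0 s4=0 s3=1 s8=1 s6=0 clk=1 s1=1
t1.Δ1 s9=1 s0=1 s2=1 s5=1 s7=0 s4=0 s3=1 s8=1 s6=0 clk=0 s1=1
t2.Δ0 s9=1 s0=1 s2=1 s5=1 s7=0 s4=0 s3=1 s8=1 s6=0 clk=0 s1=1
t2.Δ1 s9=1 s0=1 s2=1 s5=1 s7=0 s4=0 s3=1 s8=1 s6=0 clk=1 s1=1
t2.Δ2 s9=1 s0=1 s2=1 s5=1 s7=0 s4=0 s3=1 s8=0 s6=0 clk=1 s1=1
t2.Δ3 s9=1 s0=1 s2=1 s5=1 s7=0 s4=0 s3=0 s8=0 s6=0 clk=1 s1=1
t2.Δ4 s9=1 s0=1 s2=1 s5=0 s7=0 s4=0 s3=0 s8=0 s6=0 clk=1 s1=0
t2.Δ5 s9=1 s0=1 s2=0 s5=0 s7=0 s4=0 s3=0 s8=0 s6=0 clk=1 s1=0
t3.Δ0 s9=1 s0=1 s2=0 s5=0 s7=0 s4=0 s3=0 s8=0 s6=0 clk=1 s1=0
t3.Δ1 s9=1 s0=1 s2=0 s5=0 s7=0 s4=0 s3=0 s8=0 s6=0 clk=0 s1=0
t4.Δ0 s9=1 s0=1 s2=0 s5=0 s7=0 s4=0 s3=0 s8=0 s6=0 clk=0 s1=0
t4.Δ1 s9=1 s0=1 s2=0 s5=0 s7=0 s4=0 s3=0 s8=0 s6=0 clk=1 s1=0
t4.Δ2 s9=1 s0=1 s2=0 s5=0 s7=0 s4=0 s3=0 s8=1 s6=0 clk=1 s1=0
t4.Δ3 s9=1 s0=1 s2=0 s5=0 s7=0 s4=0 s3=1 s8=1 s6=0 clk=1 s1=0
t4.Δ4 s9=1 s0=1 s2=0 s5=1 s7=0 s4=0 s3=1 s8=1 s6=0 clk=1 s1=1
t4.Δ5 s9=1 s0=1 s2=1 s5=1 s7=0 s4=0 s3=1 s8=1 s6=0 clk=1 s1=1
t5.Δ0 s9=1 s0=1 s2=1 s5=1 s7=0 s4=0 s3=1 s8=1 s6=0 clk=1 s1=1
t5.Δ1 s9=1 s0=1 s2=1 s5=1 s7=0 s4=0 s3=1 s8=1 s6=0 clk=0 s1=1
t6.Δ0 s9=1 s0=1 s2=1 s5=1 s7=0 s4=0 s3=1 s8=1 s6=0 clk=0 s1=1
t6.Δ1 s9=1 s0=1 s2=1 s5=1 s7=0 s4=0 s3=1 s8=1 s6=0 clk=1 s1=1
t6.Δ2 s9=1 s0=1 s2=1 s5=1 s7=0 s4=0 s3=1 s8=0 s6=0 clk=1 s1=1
t6.Δ3 s9=1 s0=1 s2=1 s5=1 s7=0 s4=0 s3=0 s8=0 s6=0 clk=1 s1=1
t6.Δ4 s9=1 s0=1 s2=1 s5=0 s7=0 s4=0 s3=0 s8=0 s6=0 clk=1 s1=0
t6.Δ5 s9=1 s0=1 s2=0 s5=0 s7=0 s4=0 s3=0 s8=0 s6=0 clk=1 s1=0
t7.Δ0 s9=1 s0=1 s2=0 s5=0 s7=0 s4=0 s3=0 s8=0 s6=0 clk=1 s1=0
t7.Δ1 s9=1 s0=1 s2=0 s5=0 s7=0 s4=0 s3=0 s8=0 s6=0 clk=0 s1=0
t8.Δ0 s9=1 s0=1 s2=0 s5=0 s7=0 s4=0 s3=0 s8=0 s6=0 clk=0 s1=0
t8.Δ1 s9=1 s0=1 s2=0 s5=0 s7=0 s4=0 s3=0 s8=0 s6=0 clk=1 s1=0
t8.Δ2 s9=1 s0=1 s2=0 s5=0 s7=0 s4=0 s3=0 s8=1 s6=0 clk=1 s1=0
t8.Δ3 s9=1 s0=1 s2=0 s5=0 s7=0 s4=0 s3=1 s8=1 s6=0 clk=1 s1=0
t8.Δ4 s9=1 s0=1 s2=0 s5=1 s7=0 s4=0 s3=1 s8=1 s6=0 clk=1 s1=1
t8.Δ5 s9=1 s0=1 s2=1 s5=1 s7=0 s4=0 s3=1 s8=1 s6=0 clk=1 s1=1
t9.Δ0 s9=1 s0=1 s2=1 s5=1 s7=0 s4=0 s3=1 s8=1 s6=0 clk=1 s1=1
t9.Δ1 s9=1 s0=1 s2=1 s5=1 s7=0 s4=0 s3=1 s8=1 s6=0 clk=0 s1=1
t10.Δ0 s9=1 s0=1 s2=1 s5=1 s7=0 s4=0 s3=1 s8=1 s6=0 clk=0 s1=1
t10.Δ1 s9=1 s0=1 s2=1 s5=1 s7=0 s4=0 s3=1 s8=1 s6=0 clk=1 s1=1
t10.Δ2 s9=1 s0=1 s2=1 s5=1 s7=0 s4=0 s3=1 s8=0 s6=0 clk=1 s1=1
t10.Δ3 s9=1 s0=1 s2=1 s5=1 s7=0 s4=0 s3=0 s8=0 s6=0 clk=1 s1=1
t10.Δ4 s9=1 s0=1 s2=1 s5=0 s7=0 s4=0 s3=0 s8=0 s6=0 clk=1 s1=0
t10.Δ5 s9=1 s0=1 s2=0 s5=0 s7=0 s4=0 s3=0 s8=0 s6=0 clk=1 s1=0
t11.Δ0 s9=1 s0=1 s2=0 s5=0 s7=0 s4=0 s3=0 s8=0 s6=0 clk=1 s1=0
t11.Δ1 s9=1 s0=1 s2=0 s5=0 s7=0 s4=0 s3=0 s8=0 s6=0 clk=0 s1=0
t12.Δ0 s9=1 s0=1 s2=0 s5=0 s7=0 s4=0 s3=0 s8=0 s6=0 clk=0 s1=0
t12.Δ1 s9=1 s0=1 s2=0 s5=0 s7=0 s4=0 s3=0 s8=0 s6=0 clk=1 s1=0
t12.Δ2 s9=1 s0=1 s2=0 s5=0 s7=0 s4=0 s3=0 s8=1 s6=0 clk=1 s1=0
t12.Δ3 s9=1 s0=1 s2=0 s5=0 s7=0 s4=0 s3=1 s8=1 s6=0 clk=1 s1=0
t12.Δ4 s9=1 s0=1 s2=0 s5=1 s7=0 s4=0 s3=1 s8=1 s6=0 clk=1 s1=1
t12.Δ5 s9=1 s0=1 s2=1 s5=1 s7=0 s4=0 s3=1 s8=1 s6=0 clk=1 s1=1
t13.Δ0 s9=1 s0=1 s2=1 s5=1 s7=0 s4=0 s3=1 s8=1 s6=0 clk=1 s1=1
t13.Δ1 s9=1 s0=1 s2=1 s5=1 s7=0 s4=0 s3=1 s8=1 s6=0 clk=0 s1=1
t14.Δ0 s9=1 s0=1 s2=1 s5=1 s7=0 s4=0 s3=1 s8=1 s6=0 clk=0 s1=1
t14.Δ1 s9=1 s0=1 s2=1 s5=1 s7=0 s4=0 s3=1 s8=1 s6=0 clk=1 s1=1
t14.Δ2 s9=1 s0=1 s2=1 s5=1 s7=0 s4=0 s3=1 s8=0 s6=0 clk=1 s1=1
t14.Δ3 s9=1 s0=1 s2=1 s5=1 s7=0 s4=0 s3=0 s8=0 s6=0 clk=1 s1=1
t14.Δ4 s9=1 s0=1 s2=1 s5=0 s7=0 s4=0 s3=0 s8=0 s6=0 clk=1 s1=0
t14.Δ5 s9=1 s0=1 s2=0 s5=0 s7=0 s4=0 s3=0 s8=0 s6=0 clk=1 s1=0
t15.Δ0 s9=1 s0=1 s2=0 s5=0 s7=0 s4=0 s3=0 s8=0 s6=0 clk=1 s1=0
t15.Δ1 s9=1 s0=1 s2=0 s5=0 s7=0 s4=0 s3=0 s8=0 s6=0 clk=0 s1=0
t16.Δ0 s9=1 s0=1 s2=0 s5=0 s7=0 s4=0 s3=0 s8=0 s6=0 clk=0 s1=0
t16.Δ1 s9=1 s0=1 s2=0 s5=0 s7=0 s4=0 s3=0 s8=0 s6=0 clk=1 s1=0
t16.Δ2 s9=1 s0=1 s2=0 s5=0 s7=0 s4=0 s3=0 s8=1 s6=0 clk=1 s1=0
t16.Δ3 s9=1 s0=1 s2=0 s5=0 s7=0 s4=0 s3=1 s8=1 s6=0 clk=1 s1=0
t16.Δ4 s9=1 s0=1 s2=0 s5=1 s7=0 s4=0 s3=1 s8=1 s6=0 clk=1 s1=1
t16.Δ5 s9=1 s0=1 s2=1 s5=1 s7=0 s4=0 s3=1 s8=1 s6=0 clk=1 s1=1
t17.Δ0 s9=1 s0=1 s2=1 s5=1 s7=0 s4=0 s3=1 s8=1 s6=0 clk=1 s1=1
t17.Δ1 s9=1 s0=1 s2=1 s5=1 s7=0 s4=0 s3=1 s8=1 s6=0 clk=0 s1=1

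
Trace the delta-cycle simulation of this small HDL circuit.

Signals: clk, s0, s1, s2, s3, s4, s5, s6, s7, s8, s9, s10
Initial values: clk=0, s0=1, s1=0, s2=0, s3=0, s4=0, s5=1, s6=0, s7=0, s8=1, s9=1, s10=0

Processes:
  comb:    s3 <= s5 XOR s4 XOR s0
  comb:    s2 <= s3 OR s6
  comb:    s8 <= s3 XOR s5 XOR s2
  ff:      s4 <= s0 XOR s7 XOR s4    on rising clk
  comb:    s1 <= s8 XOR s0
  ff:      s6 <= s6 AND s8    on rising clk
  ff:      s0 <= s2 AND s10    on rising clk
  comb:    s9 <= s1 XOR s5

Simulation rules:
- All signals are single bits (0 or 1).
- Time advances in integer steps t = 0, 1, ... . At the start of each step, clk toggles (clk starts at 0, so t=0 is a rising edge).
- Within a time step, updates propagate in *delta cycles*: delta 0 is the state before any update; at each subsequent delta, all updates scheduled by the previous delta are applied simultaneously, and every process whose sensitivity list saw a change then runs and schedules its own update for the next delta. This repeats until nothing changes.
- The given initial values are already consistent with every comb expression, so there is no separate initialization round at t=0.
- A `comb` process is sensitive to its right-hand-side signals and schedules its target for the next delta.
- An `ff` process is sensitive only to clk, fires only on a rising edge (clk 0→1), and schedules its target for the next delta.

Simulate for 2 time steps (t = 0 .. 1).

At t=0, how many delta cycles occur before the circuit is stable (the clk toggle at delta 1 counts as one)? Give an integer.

t0.Δ0 s9=1 clk=0 s2=0 s8=1 s7=0 s10=0 s4=0 s6=0 s5=1 s3=0 s1=0 s0=1
t0.Δ1 s9=1 clk=1 s2=0 s8=1 s7=0 s10=0 s4=0 s6=0 s5=1 s3=0 s1=0 s0=1
t0.Δ2 s9=1 clk=1 s2=0 s8=1 s7=0 s10=0 s4=1 s6=0 s5=1 s3=0 s1=0 s0=0
t0.Δ3 s9=1 clk=1 s2=0 s8=1 s7=0 s10=0 s4=1 s6=0 s5=1 s3=0 s1=1 s0=0
t0.Δ4 s9=0 clk=1 s2=0 s8=1 s7=0 s10=0 s4=1 s6=0 s5=1 s3=0 s1=1 s0=0
t1.Δ0 s9=0 clk=1 s2=0 s8=1 s7=0 s10=0 s4=1 s6=0 s5=1 s3=0 s1=1 s0=0
t1.Δ1 s9=0 clk=0 s2=0 s8=1 s7=0 s10=0 s4=1 s6=0 s5=1 s3=0 s1=1 s0=0

4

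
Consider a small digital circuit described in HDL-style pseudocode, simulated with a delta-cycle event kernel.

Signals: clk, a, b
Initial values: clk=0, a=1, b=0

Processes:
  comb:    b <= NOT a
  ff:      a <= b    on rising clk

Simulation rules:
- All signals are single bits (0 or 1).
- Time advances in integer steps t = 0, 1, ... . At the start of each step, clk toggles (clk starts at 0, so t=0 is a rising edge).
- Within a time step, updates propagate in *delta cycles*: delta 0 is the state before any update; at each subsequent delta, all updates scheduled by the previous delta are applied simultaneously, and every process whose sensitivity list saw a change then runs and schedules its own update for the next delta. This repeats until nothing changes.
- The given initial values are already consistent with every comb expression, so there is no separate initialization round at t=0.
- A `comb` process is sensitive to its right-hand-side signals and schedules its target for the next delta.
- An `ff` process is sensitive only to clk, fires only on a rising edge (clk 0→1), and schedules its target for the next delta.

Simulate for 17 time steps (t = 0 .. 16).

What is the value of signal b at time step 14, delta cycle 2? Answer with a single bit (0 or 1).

[bits: a,b,clk]
t=0: Δ0=100 Δ1=101 Δ2=001 Δ3=011 | 3Δ
t=1: Δ0=011 Δ1=010 | 1Δ
t=2: Δ0=010 Δ1=011 Δ2=111 Δ3=101 | 3Δ
t=3: Δ0=101 Δ1=100 | 1Δ
t=4: Δ0=100 Δ1=101 Δ2=001 Δ3=011 | 3Δ
t=5: Δ0=011 Δ1=010 | 1Δ
t=6: Δ0=010 Δ1=011 Δ2=111 Δ3=101 | 3Δ
t=7: Δ0=101 Δ1=100 | 1Δ
t=8: Δ0=100 Δ1=101 Δ2=001 Δ3=011 | 3Δ
t=9: Δ0=011 Δ1=010 | 1Δ
t=10: Δ0=010 Δ1=011 Δ2=111 Δ3=101 | 3Δ
t=11: Δ0=101 Δ1=100 | 1Δ
t=12: Δ0=100 Δ1=101 Δ2=001 Δ3=011 | 3Δ
t=13: Δ0=011 Δ1=010 | 1Δ
t=14: Δ0=010 Δ1=011 Δ2=111 Δ3=101 | 3Δ
t=15: Δ0=101 Δ1=100 | 1Δ
t=16: Δ0=100 Δ1=101 Δ2=001 Δ3=011 | 3Δ

1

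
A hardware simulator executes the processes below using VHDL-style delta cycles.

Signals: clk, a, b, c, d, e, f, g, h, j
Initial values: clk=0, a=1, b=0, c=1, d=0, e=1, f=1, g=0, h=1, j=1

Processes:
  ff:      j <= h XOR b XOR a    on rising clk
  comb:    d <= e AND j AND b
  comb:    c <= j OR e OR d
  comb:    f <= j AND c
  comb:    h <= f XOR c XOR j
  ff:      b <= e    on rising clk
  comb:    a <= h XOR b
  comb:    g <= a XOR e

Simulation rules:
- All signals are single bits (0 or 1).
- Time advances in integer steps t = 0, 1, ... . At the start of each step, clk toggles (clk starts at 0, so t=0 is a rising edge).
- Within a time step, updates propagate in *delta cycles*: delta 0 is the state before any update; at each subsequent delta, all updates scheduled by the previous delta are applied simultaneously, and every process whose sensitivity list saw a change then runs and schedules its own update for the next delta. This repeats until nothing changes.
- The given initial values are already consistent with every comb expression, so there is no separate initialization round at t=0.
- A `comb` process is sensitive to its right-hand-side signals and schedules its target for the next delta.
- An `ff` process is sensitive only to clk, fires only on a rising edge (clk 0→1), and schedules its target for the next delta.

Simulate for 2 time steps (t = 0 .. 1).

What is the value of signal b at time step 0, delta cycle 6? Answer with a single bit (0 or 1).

1

[bits: a,c,f,h,b,j,d,e,clk,g]
t=0: Δ0=1111010100 Δ1=1111010110 Δ2=1111100110 Δ3=0100100110 Δ4=1101100111 Δ5=0101100110 Δ6=0101100111 | 6Δ
t=1: Δ0=0101100111 Δ1=0101100101 | 1Δ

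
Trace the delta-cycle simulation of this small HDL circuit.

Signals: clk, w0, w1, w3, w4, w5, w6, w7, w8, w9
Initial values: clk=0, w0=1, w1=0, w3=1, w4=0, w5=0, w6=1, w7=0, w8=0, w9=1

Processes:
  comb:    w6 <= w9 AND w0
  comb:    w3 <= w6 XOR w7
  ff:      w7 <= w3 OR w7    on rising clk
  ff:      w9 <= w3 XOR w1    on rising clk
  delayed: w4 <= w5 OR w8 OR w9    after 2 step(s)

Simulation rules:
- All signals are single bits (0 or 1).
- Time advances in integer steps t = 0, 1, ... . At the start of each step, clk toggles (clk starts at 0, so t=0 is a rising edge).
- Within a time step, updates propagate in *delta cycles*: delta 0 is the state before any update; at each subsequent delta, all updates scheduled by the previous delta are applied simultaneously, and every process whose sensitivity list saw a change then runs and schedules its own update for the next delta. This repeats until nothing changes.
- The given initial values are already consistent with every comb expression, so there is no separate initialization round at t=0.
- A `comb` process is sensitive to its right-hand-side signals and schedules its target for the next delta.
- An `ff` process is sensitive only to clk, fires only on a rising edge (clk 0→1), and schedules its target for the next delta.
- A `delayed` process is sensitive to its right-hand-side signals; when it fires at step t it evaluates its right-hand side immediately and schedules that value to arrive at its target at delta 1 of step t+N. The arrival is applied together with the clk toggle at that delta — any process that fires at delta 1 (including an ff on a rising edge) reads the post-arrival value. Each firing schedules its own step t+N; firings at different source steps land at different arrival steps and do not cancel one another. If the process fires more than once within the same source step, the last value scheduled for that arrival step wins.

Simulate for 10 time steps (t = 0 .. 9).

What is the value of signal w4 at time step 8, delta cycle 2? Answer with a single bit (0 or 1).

0

t0.Δ0 w0=1 w9=1 w6=1 w7=0 clk=0 w4=0 w1=0 w5=0 w3=1 w8=0
t0.Δ1 w0=1 w9=1 w6=1 w7=0 clk=1 w4=0 w1=0 w5=0 w3=1 w8=0
t0.Δ2 w0=1 w9=1 w6=1 w7=1 clk=1 w4=0 w1=0 w5=0 w3=1 w8=0
t0.Δ3 w0=1 w9=1 w6=1 w7=1 clk=1 w4=0 w1=0 w5=0 w3=0 w8=0
t1.Δ0 w0=1 w9=1 w6=1 w7=1 clk=1 w4=0 w1=0 w5=0 w3=0 w8=0
t1.Δ1 w0=1 w9=1 w6=1 w7=1 clk=0 w4=0 w1=0 w5=0 w3=0 w8=0
t2.Δ0 w0=1 w9=1 w6=1 w7=1 clk=0 w4=0 w1=0 w5=0 w3=0 w8=0
t2.Δ1 w0=1 w9=1 w6=1 w7=1 clk=1 w4=0 w1=0 w5=0 w3=0 w8=0
t2.Δ2 w0=1 w9=0 w6=1 w7=1 clk=1 w4=0 w1=0 w5=0 w3=0 w8=0
t2.Δ3 w0=1 w9=0 w6=0 w7=1 clk=1 w4=0 w1=0 w5=0 w3=0 w8=0
t2.Δ4 w0=1 w9=0 w6=0 w7=1 clk=1 w4=0 w1=0 w5=0 w3=1 w8=0
t3.Δ0 w0=1 w9=0 w6=0 w7=1 clk=1 w4=0 w1=0 w5=0 w3=1 w8=0
t3.Δ1 w0=1 w9=0 w6=0 w7=1 clk=0 w4=0 w1=0 w5=0 w3=1 w8=0
t4.Δ0 w0=1 w9=0 w6=0 w7=1 clk=0 w4=0 w1=0 w5=0 w3=1 w8=0
t4.Δ1 w0=1 w9=0 w6=0 w7=1 clk=1 w4=0 w1=0 w5=0 w3=1 w8=0
t4.Δ2 w0=1 w9=1 w6=0 w7=1 clk=1 w4=0 w1=0 w5=0 w3=1 w8=0
t4.Δ3 w0=1 w9=1 w6=1 w7=1 clk=1 w4=0 w1=0 w5=0 w3=1 w8=0
t4.Δ4 w0=1 w9=1 w6=1 w7=1 clk=1 w4=0 w1=0 w5=0 w3=0 w8=0
t5.Δ0 w0=1 w9=1 w6=1 w7=1 clk=1 w4=0 w1=0 w5=0 w3=0 w8=0
t5.Δ1 w0=1 w9=1 w6=1 w7=1 clk=0 w4=0 w1=0 w5=0 w3=0 w8=0
t6.Δ0 w0=1 w9=1 w6=1 w7=1 clk=0 w4=0 w1=0 w5=0 w3=0 w8=0
t6.Δ1 w0=1 w9=1 w6=1 w7=1 clk=1 w4=1 w1=0 w5=0 w3=0 w8=0
t6.Δ2 w0=1 w9=0 w6=1 w7=1 clk=1 w4=1 w1=0 w5=0 w3=0 w8=0
t6.Δ3 w0=1 w9=0 w6=0 w7=1 clk=1 w4=1 w1=0 w5=0 w3=0 w8=0
t6.Δ4 w0=1 w9=0 w6=0 w7=1 clk=1 w4=1 w1=0 w5=0 w3=1 w8=0
t7.Δ0 w0=1 w9=0 w6=0 w7=1 clk=1 w4=1 w1=0 w5=0 w3=1 w8=0
t7.Δ1 w0=1 w9=0 w6=0 w7=1 clk=0 w4=1 w1=0 w5=0 w3=1 w8=0
t8.Δ0 w0=1 w9=0 w6=0 w7=1 clk=0 w4=1 w1=0 w5=0 w3=1 w8=0
t8.Δ1 w0=1 w9=0 w6=0 w7=1 clk=1 w4=0 w1=0 w5=0 w3=1 w8=0
t8.Δ2 w0=1 w9=1 w6=0 w7=1 clk=1 w4=0 w1=0 w5=0 w3=1 w8=0
t8.Δ3 w0=1 w9=1 w6=1 w7=1 clk=1 w4=0 w1=0 w5=0 w3=1 w8=0
t8.Δ4 w0=1 w9=1 w6=1 w7=1 clk=1 w4=0 w1=0 w5=0 w3=0 w8=0
t9.Δ0 w0=1 w9=1 w6=1 w7=1 clk=1 w4=0 w1=0 w5=0 w3=0 w8=0
t9.Δ1 w0=1 w9=1 w6=1 w7=1 clk=0 w4=0 w1=0 w5=0 w3=0 w8=0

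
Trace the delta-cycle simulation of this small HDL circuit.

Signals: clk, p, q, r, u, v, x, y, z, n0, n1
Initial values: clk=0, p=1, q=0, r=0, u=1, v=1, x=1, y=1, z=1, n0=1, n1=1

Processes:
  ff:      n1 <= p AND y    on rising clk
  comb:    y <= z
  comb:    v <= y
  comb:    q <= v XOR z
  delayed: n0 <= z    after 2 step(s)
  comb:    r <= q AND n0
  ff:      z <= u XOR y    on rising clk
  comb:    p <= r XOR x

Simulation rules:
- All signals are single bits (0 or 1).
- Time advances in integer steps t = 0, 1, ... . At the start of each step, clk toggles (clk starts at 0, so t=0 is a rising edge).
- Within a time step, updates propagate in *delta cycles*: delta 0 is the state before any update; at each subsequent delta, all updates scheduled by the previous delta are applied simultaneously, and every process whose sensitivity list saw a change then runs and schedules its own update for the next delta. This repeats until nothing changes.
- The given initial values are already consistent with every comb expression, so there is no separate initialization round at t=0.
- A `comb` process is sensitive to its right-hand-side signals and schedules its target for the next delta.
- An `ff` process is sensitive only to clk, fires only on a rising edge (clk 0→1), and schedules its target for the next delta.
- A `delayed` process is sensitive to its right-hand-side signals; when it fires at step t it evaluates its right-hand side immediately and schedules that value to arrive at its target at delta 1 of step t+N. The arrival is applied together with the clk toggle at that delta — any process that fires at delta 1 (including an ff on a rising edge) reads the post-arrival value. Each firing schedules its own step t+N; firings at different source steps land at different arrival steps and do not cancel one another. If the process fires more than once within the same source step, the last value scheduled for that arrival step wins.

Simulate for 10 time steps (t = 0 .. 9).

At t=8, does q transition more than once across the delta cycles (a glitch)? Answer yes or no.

t=0 Δ0: y=1 q=0 n0=1 r=0 clk=0 n1=1 z=1 p=1 v=1 x=1 u=1
  Δ1: clk:0→1
  Δ2: z:1→0
  Δ3: y:1→0, q:0→1
  Δ4: r:0→1, v:1→0
  Δ5: q:1→0, p:1→0
  Δ6: r:1→0
  Δ7: p:0→1
  (7Δ to stable)
t=1 Δ0: y=0 q=0 n0=1 r=0 clk=1 n1=1 z=0 p=1 v=0 x=1 u=1
  Δ1: clk:1→0
  (1Δ to stable)
t=2 Δ0: y=0 q=0 n0=1 r=0 clk=0 n1=1 z=0 p=1 v=0 x=1 u=1
  Δ1: n0:1→0, clk:0→1
  Δ2: n1:1→0, z:0→1
  Δ3: y:0→1, q:0→1
  Δ4: v:0→1
  Δ5: q:1→0
  (5Δ to stable)
t=3 Δ0: y=1 q=0 n0=0 r=0 clk=1 n1=0 z=1 p=1 v=1 x=1 u=1
  Δ1: clk:1→0
  (1Δ to stable)
t=4 Δ0: y=1 q=0 n0=0 r=0 clk=0 n1=0 z=1 p=1 v=1 x=1 u=1
  Δ1: n0:0→1, clk:0→1
  Δ2: n1:0→1, z:1→0
  Δ3: y:1→0, q:0→1
  Δ4: r:0→1, v:1→0
  Δ5: q:1→0, p:1→0
  Δ6: r:1→0
  Δ7: p:0→1
  (7Δ to stable)
t=5 Δ0: y=0 q=0 n0=1 r=0 clk=1 n1=1 z=0 p=1 v=0 x=1 u=1
  Δ1: clk:1→0
  (1Δ to stable)
t=6 Δ0: y=0 q=0 n0=1 r=0 clk=0 n1=1 z=0 p=1 v=0 x=1 u=1
  Δ1: n0:1→0, clk:0→1
  Δ2: n1:1→0, z:0→1
  Δ3: y:0→1, q:0→1
  Δ4: v:0→1
  Δ5: q:1→0
  (5Δ to stable)
t=7 Δ0: y=1 q=0 n0=0 r=0 clk=1 n1=0 z=1 p=1 v=1 x=1 u=1
  Δ1: clk:1→0
  (1Δ to stable)
t=8 Δ0: y=1 q=0 n0=0 r=0 clk=0 n1=0 z=1 p=1 v=1 x=1 u=1
  Δ1: n0:0→1, clk:0→1
  Δ2: n1:0→1, z:1→0
  Δ3: y:1→0, q:0→1
  Δ4: r:0→1, v:1→0
  Δ5: q:1→0, p:1→0
  Δ6: r:1→0
  Δ7: p:0→1
  (7Δ to stable)
t=9 Δ0: y=0 q=0 n0=1 r=0 clk=1 n1=1 z=0 p=1 v=0 x=1 u=1
  Δ1: clk:1→0
  (1Δ to stable)

yes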